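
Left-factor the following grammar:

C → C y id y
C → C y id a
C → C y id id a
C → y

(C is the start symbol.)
Left-factoring transforms A → αβ₁ | αβ₂ into A → αA' and A' → β₁ | β₂
(α is the longest common prefix among the alternatives). Repeat until
no nonterminal has two alternatives with a common prefix.

Round 1: C has alternatives sharing prefix 'C y id'. Introduce C': C → C y id C'
  Add: C' → y
  Add: C' → a
  Add: C' → id a

No remaining common prefixes — done.

Resulting grammar:
C → C y id C'
C' → y
C' → a
C' → id a
C → y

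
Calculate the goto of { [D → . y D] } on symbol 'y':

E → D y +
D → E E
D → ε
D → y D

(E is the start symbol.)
{ [D → . E E], [D → . y D], [D → .], [D → y . D], [E → . D y +] }

GOTO(I, 'y') = CLOSURE({ [A → αX.β] : [A → α.Xβ] ∈ I, X = 'y' })

Items with dot before 'y', with the dot advanced:
  [D → . y D] → [D → y . D]
Closure of the advanced items:
  [D → y . D] has the dot before D: add [D → . E E], [D → .], [D → . y D]
  [D → . E E] has the dot before E: add [E → . D y +]

GOTO = { [D → . E E], [D → . y D], [D → .], [D → y . D], [E → . D y +] }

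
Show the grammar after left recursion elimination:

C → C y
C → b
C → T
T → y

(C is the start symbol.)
C → b C'
C → T C'
C' → y C'
C' → ε
T → y

C is directly left-recursive. The standard transformation for
  A → A α₁ | ... | A α_m | β₁ | ... | β_n
is
  A  → β₁ A' | ... | β_n A'
  A' → α₁ A' | ... | α_m A' | ε

C → b becomes C → b C'
C → T becomes C → T C'
C → C y becomes C' → y C'
Add C' → ε

Productions for other non-terminals are unchanged:
  T → y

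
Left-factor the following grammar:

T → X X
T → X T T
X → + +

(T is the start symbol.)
Left-factoring transforms A → αβ₁ | αβ₂ into A → αA' and A' → β₁ | β₂
(α is the longest common prefix among the alternatives). Repeat until
no nonterminal has two alternatives with a common prefix.

Round 1: T has alternatives sharing prefix 'X'. Introduce T': T → X T'
  Add: T' → X
  Add: T' → T T

No remaining common prefixes — done.

Resulting grammar:
T → X T'
T' → X
T' → T T
X → + +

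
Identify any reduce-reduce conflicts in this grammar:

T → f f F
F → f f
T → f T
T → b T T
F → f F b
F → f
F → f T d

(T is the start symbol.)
Yes — I10: [F → f .] vs [F → f f .]

A reduce-reduce conflict occurs when an LR(0) state has two complete items [A → α .] and [B → β .] — both call for a reduction, and with no lookahead the parser cannot choose between them.

Augment with T' → T and build the canonical LR(0) collection (I0 = CLOSURE({[T' → . T]}), then GOTO on every symbol after a dot until no new states appear). It has 15 states:
  I0: { [T → . b T T], [T → . f T], [T → . f f F], [T' → . T] }  — shift
  I1: { [T' → T .] }  — accept
  I2: { [T → . b T T], [T → . f T], [T → . f f F], [T → b . T T] }  — shift
  I3: { [T → . b T T], [T → . f T], [T → . f f F], [T → f . T], [T → f . f F] }  — shift
  I4: { [T → f T .] }  — reduce
  I5: { [F → . f F b], [F → . f T d], [F → . f f], [F → . f], [T → . b T T], [T → . f T], [T → . f f F], [T → f . T], [T → f . f F], [T → f f . F] }  — shift
  I6: { [T → f f F .] }  — reduce
  I7: { [F → . f F b], [F → . f T d], [F → . f f], [F → . f], [F → f . F b], [F → f . T d], [F → f . f], [F → f .], [T → . b T T], [T → . f T], [T → . f f F], [T → f . T], [T → f . f F], [T → f f . F] }  — shift, reduce
  I8: { [F → f F . b], [T → f f F .] }  — shift, reduce
  I9: { [F → f T . d], [T → f T .] }  — shift, reduce
  I10: { [F → . f F b], [F → . f T d], [F → . f f], [F → . f], [F → f . F b], [F → f . T d], [F → f . f], [F → f .], [F → f f .], [T → . b T T], [T → . f T], [T → . f f F], [T → f . T], [T → f . f F], [T → f f . F] }  — shift, 2 reduces
  I11: { [F → f T d .] }  — reduce
  I12: { [F → f F b .] }  — reduce
  I13: { [T → . b T T], [T → . f T], [T → . f f F], [T → b T . T] }  — shift
  I14: { [T → b T T .] }  — reduce

I10 contains complete items [F → f .], [F → f f .] — reduce-reduce conflict.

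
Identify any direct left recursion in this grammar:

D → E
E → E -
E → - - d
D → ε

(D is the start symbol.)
D → E: starts with E
E → E -: LEFT RECURSIVE (starts with E)
E → - - d: starts with '-'
D → ε: starts with ε

The grammar has direct left recursion on: E.

Answer: Yes, E is left-recursive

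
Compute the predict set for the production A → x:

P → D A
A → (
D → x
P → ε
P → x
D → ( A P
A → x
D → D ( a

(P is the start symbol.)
PREDICT(A → x) = (FIRST(RHS) \ {ε}) ∪ (FOLLOW(A) if ε ∈ FIRST(RHS), i.e. RHS ⇒* ε)
FIRST(x) = { 'x' }
ε ∉ FIRST(x), so FOLLOW(A) is not added.
PREDICT(A → x) = { 'x' }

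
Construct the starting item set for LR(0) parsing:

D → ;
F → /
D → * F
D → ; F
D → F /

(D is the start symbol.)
First, augment the grammar with D' → D
I₀ = CLOSURE({ [D' → . D] }):
  [D' → . D] has the dot before D: add [D → . ;], [D → . * F], [D → . ; F], [D → . F /]
  [D → . F /] has the dot before F: add [F → . /]
No further items can be added.

I₀ = { [D → . * F], [D → . ; F], [D → . ;], [D → . F /], [D' → . D], [F → . /] }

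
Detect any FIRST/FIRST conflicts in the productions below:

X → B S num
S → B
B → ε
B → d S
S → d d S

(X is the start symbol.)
A FIRST/FIRST conflict occurs when two productions N → α and N → β for the same non-terminal have FIRST(α) ∩ FIRST(β) ≠ ∅ (with ε ∈ FIRST of a nullable right-hand side, so two nullable alternatives also conflict).

FIRST sets of the non-terminals at (or reachable through a nullable prefix from) the front of some alternative:
  FIRST(B) = { 'd', ε }

Productions for S:
  S → B: FIRST = { 'd', ε }
  S → d d S: FIRST = { 'd' }
Productions for B:
  B → ε: FIRST = { ε }
  B → d S: FIRST = { 'd' }
X has only one production, so no FIRST/FIRST conflict is possible there.

Conflict for S: S → B and S → d d S
  Overlap: { 'd' }

Answer: Yes. S → B / S → d d S on { 'd' }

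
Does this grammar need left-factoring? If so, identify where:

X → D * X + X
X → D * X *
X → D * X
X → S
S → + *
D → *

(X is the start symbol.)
Yes, X has productions with common prefix 'D * X'

Left-factoring is needed when two productions for the same non-terminal
share a common prefix on the right-hand side.

Productions for X:
  X → D * X + X
  X → D * X *
  X → D * X
  X → S

Found common prefix 'D * X' in productions for X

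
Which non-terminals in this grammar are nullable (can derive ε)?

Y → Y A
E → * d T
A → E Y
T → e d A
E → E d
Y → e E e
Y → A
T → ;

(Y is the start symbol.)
There are no ε-productions, so no non-terminal can derive ε.
No non-terminals are nullable.

Answer: None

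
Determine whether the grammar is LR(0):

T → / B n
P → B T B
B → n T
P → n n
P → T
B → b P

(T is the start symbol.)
Augment with T' → T and build the canonical LR(0) collection (I0 = CLOSURE({[T' → . T]}), then GOTO on every symbol after a dot until no new states appear). It has 15 states:
  I0: { [T → . / B n], [T' → . T] }  — shift
  I1: { [B → . b P], [B → . n T], [T → / . B n] }  — shift
  I2: { [T' → T .] }  — accept
  I3: { [T → / B . n] }  — shift
  I4: { [B → . b P], [B → . n T], [B → b . P], [P → . B T B], [P → . T], [P → . n n], [T → . / B n] }  — shift
  I5: { [B → n . T], [T → . / B n] }  — shift
  I6: { [B → n T .] }  — reduce
  I7: { [P → B . T B], [T → . / B n] }  — shift
  I8: { [B → b P .] }  — reduce
  I9: { [P → T .] }  — reduce
  I10: { [B → n . T], [P → n . n], [T → . / B n] }  — shift
  I11: { [P → n n .] }  — reduce
  I12: { [B → . b P], [B → . n T], [P → B T . B] }  — shift
  I13: { [P → B T B .] }  — reduce
  I14: { [T → / B n .] }  — reduce

Every state is either a pure shift/goto state or contains exactly one complete item and nothing to shift — no conflicts. The grammar is LR(0).

Answer: Yes, the grammar is LR(0)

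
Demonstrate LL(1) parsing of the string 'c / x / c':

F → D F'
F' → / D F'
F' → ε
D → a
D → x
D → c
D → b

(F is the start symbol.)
LL(1) parsing maintains a stack (initially the start symbol over $) and the input. At each step: if the stack top is a terminal, match it against the current input token; if it is a non-terminal N, replace it with the RHS of M[N, lookahead] (the unique production whose predict set contains the lookahead).

Stack is shown with the top on the left.

Stack     Input        Action
-----------------------------
F $       c / x / c $  output F → D F'
D F' $    c / x / c $  output D → c
c F' $    c / x / c $  match 'c'
F' $      / x / c $    output F' → / D F'
/ D F' $  / x / c $    match '/'
D F' $    x / c $      output D → x
x F' $    x / c $      match 'x'
F' $      / c $        output F' → / D F'
/ D F' $  / c $        match '/'
D F' $    c $          output D → c
c F' $    c $          match 'c'
F' $      $            output F' → ε
$         $            accept

The string is accepted.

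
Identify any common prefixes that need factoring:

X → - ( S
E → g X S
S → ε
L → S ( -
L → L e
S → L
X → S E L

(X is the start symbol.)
Left-factoring is needed when two productions for the same non-terminal
share a common prefix on the right-hand side.

Productions for X:
  X → - ( S
  X → S E L
Productions for S:
  S → ε
  S → L
Productions for L:
  L → S ( -
  L → L e

No common prefixes found.

Answer: No, left-factoring is not needed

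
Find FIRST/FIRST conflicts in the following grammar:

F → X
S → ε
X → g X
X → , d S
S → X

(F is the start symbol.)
FIRST sets of the non-terminals at (or reachable through a nullable prefix from) the front of some alternative:
  FIRST(X) = { ',', 'g' }

Productions for S:
  S → ε: FIRST = { ε }
  S → X: FIRST = { ',', 'g' }
Productions for X:
  X → g X: FIRST = { 'g' }
  X → , d S: FIRST = { ',' }
F has only one production, so no FIRST/FIRST conflict is possible there.

All alternatives of each non-terminal have pairwise disjoint FIRST sets.

Answer: No FIRST/FIRST conflicts.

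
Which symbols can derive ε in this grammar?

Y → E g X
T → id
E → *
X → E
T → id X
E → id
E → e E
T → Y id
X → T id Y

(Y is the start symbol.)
None

A non-terminal is nullable if it can derive ε (the empty string): either it has an ε-production, or it has a production whose right-hand side consists entirely of nullable non-terminals.

There are no ε-productions, so no non-terminal can derive ε.
No non-terminals are nullable.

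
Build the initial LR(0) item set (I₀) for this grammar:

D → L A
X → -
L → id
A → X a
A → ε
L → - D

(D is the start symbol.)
First, augment the grammar with D' → D
I₀ = CLOSURE({ [D' → . D] }):
  [D' → . D] has the dot before D: add [D → . L A]
  [D → . L A] has the dot before L: add [L → . id], [L → . - D]
No further items can be added.

I₀ = { [D → . L A], [D' → . D], [L → . - D], [L → . id] }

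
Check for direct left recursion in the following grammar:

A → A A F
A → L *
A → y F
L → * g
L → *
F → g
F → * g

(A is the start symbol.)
A → A A F: LEFT RECURSIVE (starts with A)
A → L *: starts with L
A → y F: starts with y
L → * g: starts with '*'
L → *: starts with '*'
F → g: starts with g
F → * g: starts with '*'

The grammar has direct left recursion on: A.

Answer: Yes, A is left-recursive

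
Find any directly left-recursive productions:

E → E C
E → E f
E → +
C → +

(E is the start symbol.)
Direct left recursion occurs when N → N α for some non-terminal N (the right-hand side begins with the left-hand side itself).

E → E C: LEFT RECURSIVE (starts with E)
E → E f: LEFT RECURSIVE (starts with E)
E → +: starts with '+'
C → +: starts with '+'

The grammar has direct left recursion on: E.

Answer: Yes, E is left-recursive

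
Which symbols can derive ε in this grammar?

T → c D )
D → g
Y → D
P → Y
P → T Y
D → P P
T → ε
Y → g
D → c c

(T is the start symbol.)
A non-terminal is nullable if it can derive ε (the empty string): either it has an ε-production, or it has a production whose right-hand side consists entirely of nullable non-terminals.

ε-productions: T → ε
So T is immediately nullable.
No further non-terminal can be added: every production for the remaining non-terminals contains a terminal or a non-nullable non-terminal.
Nullable = { 'T' }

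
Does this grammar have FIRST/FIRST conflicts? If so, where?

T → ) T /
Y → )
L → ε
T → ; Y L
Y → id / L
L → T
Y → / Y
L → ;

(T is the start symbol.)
Yes. L → T / L → ';' on { ';' }

A FIRST/FIRST conflict occurs when two productions N → α and N → β for the same non-terminal have FIRST(α) ∩ FIRST(β) ≠ ∅ (with ε ∈ FIRST of a nullable right-hand side, so two nullable alternatives also conflict).

FIRST sets of the non-terminals at (or reachable through a nullable prefix from) the front of some alternative:
  FIRST(T) = { ')', ';' }

Productions for T:
  T → ) T /: FIRST = { ')' }
  T → ; Y L: FIRST = { ';' }
Productions for Y:
  Y → ): FIRST = { ')' }
  Y → id / L: FIRST = { 'id' }
  Y → / Y: FIRST = { '/' }
Productions for L:
  L → ε: FIRST = { ε }
  L → T: FIRST = { ')', ';' }
  L → ;: FIRST = { ';' }

Conflict for L: L → T and L → ;
  Overlap: { ';' }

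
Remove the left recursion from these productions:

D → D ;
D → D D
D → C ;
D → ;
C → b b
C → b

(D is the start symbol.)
D is directly left-recursive. The standard transformation for
  A → A α₁ | ... | A α_m | β₁ | ... | β_n
is
  A  → β₁ A' | ... | β_n A'
  A' → α₁ A' | ... | α_m A' | ε

D → C ; becomes D → C ; D'
D → ; becomes D → ; D'
D → D ; becomes D' → ; D'
D → D D becomes D' → D D'
Add D' → ε

Productions for other non-terminals are unchanged:
  C → b b
  C → b

Resulting grammar:
D → C ; D'
D → ; D'
D' → ; D'
D' → D D'
D' → ε
C → b b
C → b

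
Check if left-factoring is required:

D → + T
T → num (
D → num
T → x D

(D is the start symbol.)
Left-factoring is needed when two productions for the same non-terminal
share a common prefix on the right-hand side.

Productions for D:
  D → + T
  D → num
Productions for T:
  T → num (
  T → x D

No common prefixes found.

Answer: No, left-factoring is not needed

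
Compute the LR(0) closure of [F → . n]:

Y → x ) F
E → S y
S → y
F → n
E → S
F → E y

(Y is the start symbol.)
{ [F → . n] }

Start with: [F → . n]
The dot precedes the terminal n, so nothing is added.

CLOSURE = { [F → . n] }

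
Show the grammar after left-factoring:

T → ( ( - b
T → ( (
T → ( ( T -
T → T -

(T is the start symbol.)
Left-factoring transforms A → αβ₁ | αβ₂ into A → αA' and A' → β₁ | β₂
(α is the longest common prefix among the alternatives). Repeat until
no nonterminal has two alternatives with a common prefix.

Round 1: T has alternatives sharing prefix '( ('. Introduce T': T → ( ( T'
  Add: T' → - b
  Add: T' → ε
  Add: T' → T -

No remaining common prefixes — done.

Resulting grammar:
T → ( ( T'
T' → - b
T' → ε
T' → T -
T → T -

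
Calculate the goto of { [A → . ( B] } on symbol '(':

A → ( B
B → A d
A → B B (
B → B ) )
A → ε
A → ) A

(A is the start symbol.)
GOTO(I, '(') = CLOSURE({ [A → αX.β] : [A → α.Xβ] ∈ I, X = '(' })

Items with dot before '(', with the dot advanced:
  [A → . ( B] → [A → ( . B]
Closure of the advanced items:
  [A → ( . B] has the dot before B: add [B → . A d], [B → . B ) )]
  [B → . A d] has the dot before A: add [A → . ( B], [A → . B B (], [A → .], [A → . ) A]

GOTO = { [A → ( . B], [A → . ( B], [A → . ) A], [A → . B B (], [A → .], [B → . A d], [B → . B ) )] }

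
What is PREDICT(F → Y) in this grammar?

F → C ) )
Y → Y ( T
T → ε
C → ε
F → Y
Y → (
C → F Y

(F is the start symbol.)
{ '(' }

PREDICT(F → Y) = (FIRST(RHS) \ {ε}) ∪ (FOLLOW(F) if ε ∈ FIRST(RHS), i.e. RHS ⇒* ε)
FIRST(Y) = { '(' }
FIRST(Y) = { '(' }
ε ∉ FIRST(Y), so FOLLOW(F) is not added.
PREDICT(F → Y) = { '(' }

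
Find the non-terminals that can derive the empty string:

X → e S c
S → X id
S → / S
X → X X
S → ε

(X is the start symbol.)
ε-productions: S → ε
So S is immediately nullable.
No further non-terminal can be added: every production for the remaining non-terminals contains a terminal or a non-nullable non-terminal.
Nullable = { 'S' }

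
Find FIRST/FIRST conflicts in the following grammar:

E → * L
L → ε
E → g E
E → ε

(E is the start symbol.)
No FIRST/FIRST conflicts.

Productions for E:
  E → * L: FIRST = { '*' }
  E → g E: FIRST = { 'g' }
  E → ε: FIRST = { ε }
L has only one production, so no FIRST/FIRST conflict is possible there.

All alternatives of each non-terminal have pairwise disjoint FIRST sets.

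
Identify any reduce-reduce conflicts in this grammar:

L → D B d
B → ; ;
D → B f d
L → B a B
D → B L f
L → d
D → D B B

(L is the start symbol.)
No reduce-reduce conflicts

A reduce-reduce conflict occurs when an LR(0) state has two complete items [A → α .] and [B → β .] — both call for a reduction, and with no lookahead the parser cannot choose between them.

Augment with L' → L and build the canonical LR(0) collection (I0 = CLOSURE({[L' → . L]}), then GOTO on every symbol after a dot until no new states appear). It has 16 states:
  I0: { [B → . ; ;], [D → . B L f], [D → . B f d], [D → . D B B], [L → . B a B], [L → . D B d], [L → . d], [L' → . L] }  — shift
  I1: { [B → ; . ;] }  — shift
  I2: { [B → . ; ;], [D → . B L f], [D → . B f d], [D → . D B B], [D → B . L f], [D → B . f d], [L → . B a B], [L → . D B d], [L → . d], [L → B . a B] }  — shift
  I3: { [B → . ; ;], [D → D . B B], [L → D . B d] }  — shift
  I4: { [L' → L .] }  — accept
  I5: { [L → d .] }  — reduce
  I6: { [B → . ; ;], [D → D B . B], [L → D B . d] }  — shift
  I7: { [D → D B B .] }  — reduce
  I8: { [L → D B d .] }  — reduce
  I9: { [D → B L . f] }  — shift
  I10: { [B → . ; ;], [L → B a . B] }  — shift
  I11: { [D → B f . d] }  — shift
  I12: { [D → B f d .] }  — reduce
  I13: { [L → B a B .] }  — reduce
  I14: { [D → B L f .] }  — reduce
  I15: { [B → ; ; .] }  — reduce

No state contains more than one complete item.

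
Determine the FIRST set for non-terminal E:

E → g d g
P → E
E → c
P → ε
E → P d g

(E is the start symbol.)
{ 'c', 'd', 'g' }

To compute FIRST(E), examine every production with E on the left-hand side, reading each right-hand side left to right until a non-nullable symbol is reached.

FIRST sets of the other non-terminals involved (by the same procedure, iterated to a fixed point):
  FIRST(P) = { 'c', 'd', 'g', ε }

From E → g d g:
  - g is a terminal: add 'g' and stop
From E → c:
  - c is a terminal: add 'c' and stop
From E → P d g:
  - P is a non-terminal: add FIRST(P) \ {ε} = { 'c', 'd', 'g' }
    P is nullable, so continue to the next symbol
  - d is a terminal: add 'd' and stop

Collecting: FIRST(E) = { 'c', 'd', 'g' }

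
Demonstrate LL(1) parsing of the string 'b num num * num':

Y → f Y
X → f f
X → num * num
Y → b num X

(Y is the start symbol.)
LL(1) parsing maintains a stack (initially the start symbol over $) and the input. At each step: if the stack top is a terminal, match it against the current input token; if it is a non-terminal N, replace it with the RHS of M[N, lookahead] (the unique production whose predict set contains the lookahead).

Stack is shown with the top on the left.

Stack        Input              Action
--------------------------------------
Y $          b num num * num $  output Y → b num X
b num X $    b num num * num $  match 'b'
num X $      num num * num $    match 'num'
X $          num * num $        output X → num * num
num * num $  num * num $        match 'num'
* num $      * num $            match '*'
num $        num $              match 'num'
$            $                  accept

The string is accepted.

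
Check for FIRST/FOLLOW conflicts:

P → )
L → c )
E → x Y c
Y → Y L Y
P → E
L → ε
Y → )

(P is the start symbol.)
A FIRST/FOLLOW conflict occurs when a non-terminal N has a nullable alternative N → β (β ⇒* ε) and another alternative N → α with FIRST(α) ∩ FOLLOW(N) ≠ ∅: on such a lookahead the parser cannot decide between expanding α and letting N vanish via β.

Nullable non-terminals: L.

L: nullable alternative(s) L → ε; FOLLOW(L) = { ')' }
  L → c ): FIRST \ {ε} = { 'c' } — disjoint from FOLLOW(L)
  L → ε: FIRST \ {ε} = { } — this is the only nullable alternative, skip

E, P, Y have no nullable alternative, so no FIRST/FOLLOW check is needed there.

No FIRST/FOLLOW conflicts found.

Answer: No FIRST/FOLLOW conflicts.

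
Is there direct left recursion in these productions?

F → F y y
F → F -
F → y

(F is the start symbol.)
Yes, F is left-recursive

Direct left recursion occurs when N → N α for some non-terminal N (the right-hand side begins with the left-hand side itself).

F → F y y: LEFT RECURSIVE (starts with F)
F → F -: LEFT RECURSIVE (starts with F)
F → y: starts with y

The grammar has direct left recursion on: F.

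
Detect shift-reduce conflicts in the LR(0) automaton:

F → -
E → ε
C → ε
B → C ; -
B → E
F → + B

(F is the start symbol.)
No shift-reduce conflicts

A shift-reduce conflict occurs when an LR(0) state has both:
  - a complete (reduce) item [A → α .] (dot at the end), and
  - a shift item [B → β . c γ] (dot before a terminal).

Augment with F' → F and build the canonical LR(0) collection (I0 = CLOSURE({[F' → . F]}), then GOTO on every symbol after a dot until no new states appear). It has 9 states:
  I0: { [F → . + B], [F → . -], [F' → . F] }  — shift
  I1: { [B → . C ; -], [B → . E], [C → .], [E → .], [F → + . B] }  — 2 reduces
  I2: { [F → - .] }  — reduce
  I3: { [F' → F .] }  — accept
  I4: { [F → + B .] }  — reduce
  I5: { [B → C . ; -] }  — shift
  I6: { [B → E .] }  — reduce
  I7: { [B → C ; . -] }  — shift
  I8: { [B → C ; - .] }  — reduce

No state contains both a complete item and a shift item.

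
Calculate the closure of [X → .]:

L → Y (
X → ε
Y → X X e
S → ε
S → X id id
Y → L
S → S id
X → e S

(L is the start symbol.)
Start with: [X → .]
The dot is at the end, so nothing is added.

CLOSURE = { [X → .] }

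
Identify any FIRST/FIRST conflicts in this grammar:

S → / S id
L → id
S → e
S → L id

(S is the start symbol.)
No FIRST/FIRST conflicts.

A FIRST/FIRST conflict occurs when two productions N → α and N → β for the same non-terminal have FIRST(α) ∩ FIRST(β) ≠ ∅ (with ε ∈ FIRST of a nullable right-hand side, so two nullable alternatives also conflict).

FIRST sets of the non-terminals at (or reachable through a nullable prefix from) the front of some alternative:
  FIRST(L) = { 'id' }

Productions for S:
  S → / S id: FIRST = { '/' }
  S → e: FIRST = { 'e' }
  S → L id: FIRST = { 'id' }
L has only one production, so no FIRST/FIRST conflict is possible there.

All alternatives of each non-terminal have pairwise disjoint FIRST sets.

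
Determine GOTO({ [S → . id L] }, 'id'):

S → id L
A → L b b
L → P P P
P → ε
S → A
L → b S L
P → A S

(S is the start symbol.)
GOTO(I, 'id') = CLOSURE({ [A → αX.β] : [A → α.Xβ] ∈ I, X = 'id' })

Items with dot before 'id', with the dot advanced:
  [S → . id L] → [S → id . L]
Closure of the advanced items:
  [S → id . L] has the dot before L: add [L → . P P P], [L → . b S L]
  [L → . P P P] has the dot before P: add [P → .], [P → . A S]
  [P → . A S] has the dot before A: add [A → . L b b]

GOTO = { [A → . L b b], [L → . P P P], [L → . b S L], [P → . A S], [P → .], [S → id . L] }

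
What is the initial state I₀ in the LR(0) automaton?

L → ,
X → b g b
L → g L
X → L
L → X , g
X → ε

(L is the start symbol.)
{ [L → . ,], [L → . X , g], [L → . g L], [L' → . L], [X → . L], [X → . b g b], [X → .] }

First, augment the grammar with L' → L
I₀ = CLOSURE({ [L' → . L] }):
  [L' → . L] has the dot before L: add [L → . ,], [L → . g L], [L → . X , g]
  [L → . X , g] has the dot before X: add [X → . b g b], [X → . L], [X → .]
No further items can be added.

I₀ = { [L → . ,], [L → . X , g], [L → . g L], [L' → . L], [X → . L], [X → . b g b], [X → .] }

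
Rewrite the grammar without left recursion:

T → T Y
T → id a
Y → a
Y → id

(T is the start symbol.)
T → id a T'
T' → Y T'
T' → ε
Y → a
Y → id

T is directly left-recursive. The standard transformation for
  A → A α₁ | ... | A α_m | β₁ | ... | β_n
is
  A  → β₁ A' | ... | β_n A'
  A' → α₁ A' | ... | α_m A' | ε

T → id a becomes T → id a T'
T → T Y becomes T' → Y T'
Add T' → ε

Productions for other non-terminals are unchanged:
  Y → a
  Y → id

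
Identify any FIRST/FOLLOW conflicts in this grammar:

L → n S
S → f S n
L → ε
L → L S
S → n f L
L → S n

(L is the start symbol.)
Nullable non-terminals: L.
FIRST sets used below: FIRST(L) = { 'f', 'n', ε }, FIRST(S) = { 'f', 'n' }

L: nullable alternative(s) L → ε; FOLLOW(L) = { $, 'f', 'n' }
  L → n S: FIRST \ {ε} = { 'n' } — overlaps FOLLOW(L) on { 'n' }: CONFLICT
  L → ε: FIRST \ {ε} = { } — this is the only nullable alternative, skip
  L → L S: FIRST \ {ε} = { 'f', 'n' } — overlaps FOLLOW(L) on { 'f', 'n' }: CONFLICT
  L → S n: FIRST \ {ε} = { 'f', 'n' } — overlaps FOLLOW(L) on { 'f', 'n' }: CONFLICT

S has no nullable alternative, so no FIRST/FOLLOW check is needed there.

So the grammar has 3 FIRST/FOLLOW conflicts (marked CONFLICT above).

Answer: Yes. L → n S with FOLLOW(L) on { 'n' }; L → L S with FOLLOW(L) on { 'f', 'n' }; L → S n with FOLLOW(L) on { 'f', 'n' }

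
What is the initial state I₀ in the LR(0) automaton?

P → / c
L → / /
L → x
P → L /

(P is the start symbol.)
First, augment the grammar with P' → P
I₀ = CLOSURE({ [P' → . P] }):
  [P' → . P] has the dot before P: add [P → . / c], [P → . L /]
  [P → . L /] has the dot before L: add [L → . / /], [L → . x]
No further items can be added.

I₀ = { [L → . / /], [L → . x], [P → . / c], [P → . L /], [P' → . P] }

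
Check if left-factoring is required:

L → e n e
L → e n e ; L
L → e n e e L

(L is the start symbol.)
Yes, L has productions with common prefix 'e n e'

Left-factoring is needed when two productions for the same non-terminal
share a common prefix on the right-hand side.

Productions for L:
  L → e n e
  L → e n e ; L
  L → e n e e L

Found common prefix 'e n e' in productions for L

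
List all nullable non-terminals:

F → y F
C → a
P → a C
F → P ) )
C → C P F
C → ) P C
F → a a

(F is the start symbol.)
None

There are no ε-productions, so no non-terminal can derive ε.
No non-terminals are nullable.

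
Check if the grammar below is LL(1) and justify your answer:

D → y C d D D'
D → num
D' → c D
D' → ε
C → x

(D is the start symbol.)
A grammar is LL(1) if for each non-terminal N with multiple productions, the predict sets of those productions are pairwise disjoint, where PREDICT(N → α) = (FIRST(α) \ {ε}) ∪ (FOLLOW(N) if α ⇒* ε).

Relevant sets:
  FOLLOW(D') = { $, 'c' }

For D:
  PREDICT(D → y C d D D') = { 'y' }
  PREDICT(D → num) = { 'num' }
For D':
  PREDICT(D' → c D) = { 'c' }
  PREDICT(D' → ε) = { $, 'c' }
C has a single production, so nothing to check there.

Conflict found: Predict set conflict for D': { 'c' }
The grammar is NOT LL(1).

Answer: No. Predict set conflict for D': { 'c' }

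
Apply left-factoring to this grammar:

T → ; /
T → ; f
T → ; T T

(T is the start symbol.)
T → ; T'
T' → /
T' → f
T' → T T

Left-factoring transforms A → αβ₁ | αβ₂ into A → αA' and A' → β₁ | β₂
(α is the longest common prefix among the alternatives). Repeat until
no nonterminal has two alternatives with a common prefix.

Round 1: T has alternatives sharing prefix ';'. Introduce T': T → ; T'
  Add: T' → /
  Add: T' → f
  Add: T' → T T

No remaining common prefixes — done.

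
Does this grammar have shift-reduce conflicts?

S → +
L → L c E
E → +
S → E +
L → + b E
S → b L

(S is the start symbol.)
Augment with S' → S and build the canonical LR(0) collection (I0 = CLOSURE({[S' → . S]}), then GOTO on every symbol after a dot until no new states appear). It has 13 states:
  I0: { [E → . +], [S → . +], [S → . E +], [S → . b L], [S' → . S] }  — shift
  I1: { [E → + .], [S → + .] }  — 2 reduces
  I2: { [S → E . +] }  — shift
  I3: { [S' → S .] }  — accept
  I4: { [L → . + b E], [L → . L c E], [S → b . L] }  — shift
  I5: { [L → + . b E] }  — shift
  I6: { [L → L . c E], [S → b L .] }  — shift, reduce
  I7: { [E → . +], [L → L c . E] }  — shift
  I8: { [E → + .] }  — reduce
  I9: { [L → L c E .] }  — reduce
  I10: { [E → . +], [L → + b . E] }  — shift
  I11: { [L → + b E .] }  — reduce
  I12: { [S → E + .] }  — reduce

I6 contains reduce item [S → b L .] and shift item [L → L . c E] — shift-reduce conflict.

Answer: Yes — I6: [S → b L .] vs [L → L . c E]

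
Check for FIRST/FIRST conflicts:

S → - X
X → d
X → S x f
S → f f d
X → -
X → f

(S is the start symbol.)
A FIRST/FIRST conflict occurs when two productions N → α and N → β for the same non-terminal have FIRST(α) ∩ FIRST(β) ≠ ∅ (with ε ∈ FIRST of a nullable right-hand side, so two nullable alternatives also conflict).

FIRST sets of the non-terminals at (or reachable through a nullable prefix from) the front of some alternative:
  FIRST(S) = { '-', 'f' }

Productions for S:
  S → - X: FIRST = { '-' }
  S → f f d: FIRST = { 'f' }
Productions for X:
  X → d: FIRST = { 'd' }
  X → S x f: FIRST = { '-', 'f' }
  X → -: FIRST = { '-' }
  X → f: FIRST = { 'f' }

Conflict for X: X → S x f and X → -
  Overlap: { '-' }
Conflict for X: X → S x f and X → f
  Overlap: { 'f' }

Answer: Yes. X → S x f / X → '-' on { '-' }; X → S x f / X → f on { 'f' }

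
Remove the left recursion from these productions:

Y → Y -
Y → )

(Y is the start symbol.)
Y is directly left-recursive. The standard transformation for
  A → A α₁ | ... | A α_m | β₁ | ... | β_n
is
  A  → β₁ A' | ... | β_n A'
  A' → α₁ A' | ... | α_m A' | ε

Y → ) becomes Y → ) Y'
Y → Y - becomes Y' → - Y'
Add Y' → ε

Resulting grammar:
Y → ) Y'
Y' → - Y'
Y' → ε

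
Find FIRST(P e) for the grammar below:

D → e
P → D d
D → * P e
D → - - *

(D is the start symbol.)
FIRST sets of the non-terminals involved (from the grammar, by fixed-point iteration):
  FIRST(P) = { '*', '-', 'e' }

To compute FIRST(P e), process the symbols left to right:
Symbol P is a non-terminal. Add FIRST(P) \ {ε} = { '*', '-', 'e' }
P is not nullable (ε ∉ FIRST(P)), so stop here.
FIRST(P e) = { '*', '-', 'e' }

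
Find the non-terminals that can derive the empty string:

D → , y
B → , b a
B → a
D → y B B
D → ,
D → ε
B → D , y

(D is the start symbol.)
{ 'D' }

ε-productions: D → ε
So D is immediately nullable.
No further non-terminal can be added: every production for the remaining non-terminals contains a terminal or a non-nullable non-terminal.
Nullable = { 'D' }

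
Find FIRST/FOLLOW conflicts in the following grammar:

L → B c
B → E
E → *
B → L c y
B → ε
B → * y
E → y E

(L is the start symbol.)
A FIRST/FOLLOW conflict occurs when a non-terminal N has a nullable alternative N → β (β ⇒* ε) and another alternative N → α with FIRST(α) ∩ FOLLOW(N) ≠ ∅: on such a lookahead the parser cannot decide between expanding α and letting N vanish via β.

Nullable non-terminals: B.
FIRST sets used below: FIRST(E) = { '*', 'y' }, FIRST(L) = { '*', 'c', 'y' }

B: nullable alternative(s) B → ε; FOLLOW(B) = { 'c' }
  B → E: FIRST \ {ε} = { '*', 'y' } — disjoint from FOLLOW(B)
  B → L c y: FIRST \ {ε} = { '*', 'c', 'y' } — overlaps FOLLOW(B) on { 'c' }: CONFLICT
  B → ε: FIRST \ {ε} = { } — this is the only nullable alternative, skip
  B → * y: FIRST \ {ε} = { '*' } — disjoint from FOLLOW(B)

E, L have no nullable alternative, so no FIRST/FOLLOW check is needed there.

So the grammar has 1 FIRST/FOLLOW conflict (marked CONFLICT above).

Answer: Yes. B → L c y with FOLLOW(B) on { 'c' }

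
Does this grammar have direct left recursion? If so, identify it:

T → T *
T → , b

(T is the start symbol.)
Yes, T is left-recursive

T → T *: LEFT RECURSIVE (starts with T)
T → , b: starts with ','

The grammar has direct left recursion on: T.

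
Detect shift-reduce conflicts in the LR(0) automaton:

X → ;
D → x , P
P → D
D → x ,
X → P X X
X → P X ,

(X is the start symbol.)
A shift-reduce conflict occurs when an LR(0) state has both:
  - a complete (reduce) item [A → α .] (dot at the end), and
  - a shift item [B → β . c γ] (dot before a terminal).

Augment with X' → X and build the canonical LR(0) collection (I0 = CLOSURE({[X' → . X]}), then GOTO on every symbol after a dot until no new states appear). It has 11 states:
  I0: { [D → . x , P], [D → . x ,], [P → . D], [X → . ;], [X → . P X ,], [X → . P X X], [X' → . X] }  — shift
  I1: { [X → ; .] }  — reduce
  I2: { [P → D .] }  — reduce
  I3: { [D → . x , P], [D → . x ,], [P → . D], [X → . ;], [X → . P X ,], [X → . P X X], [X → P . X ,], [X → P . X X] }  — shift
  I4: { [X' → X .] }  — accept
  I5: { [D → x . , P], [D → x . ,] }  — shift
  I6: { [D → . x , P], [D → . x ,], [D → x , . P], [D → x , .], [P → . D] }  — shift, reduce
  I7: { [D → x , P .] }  — reduce
  I8: { [D → . x , P], [D → . x ,], [P → . D], [X → . ;], [X → . P X ,], [X → . P X X], [X → P X . ,], [X → P X . X] }  — shift
  I9: { [X → P X , .] }  — reduce
  I10: { [X → P X X .] }  — reduce

I6 contains reduce item [D → x , .] and shift items [D → . x ,], [D → . x , P] — shift-reduce conflict.

Answer: Yes — I6: [D → x , .] vs [D → . x ,]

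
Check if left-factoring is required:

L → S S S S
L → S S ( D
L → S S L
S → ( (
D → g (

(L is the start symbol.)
Yes, L has productions with common prefix 'S S'

Left-factoring is needed when two productions for the same non-terminal
share a common prefix on the right-hand side.

Productions for L:
  L → S S S S
  L → S S ( D
  L → S S L

Found common prefix 'S S' in productions for L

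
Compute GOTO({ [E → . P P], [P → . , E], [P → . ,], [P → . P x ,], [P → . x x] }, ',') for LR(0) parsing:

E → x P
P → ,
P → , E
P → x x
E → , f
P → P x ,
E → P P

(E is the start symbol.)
{ [E → . , f], [E → . P P], [E → . x P], [P → , . E], [P → , .], [P → . , E], [P → . ,], [P → . P x ,], [P → . x x] }

GOTO(I, ',') = CLOSURE({ [A → αX.β] : [A → α.Xβ] ∈ I, X = ',' })

Items with dot before ',', with the dot advanced:
  [P → . ,] → [P → , .]
  [P → . , E] → [P → , . E]
Closure of the advanced items:
  [P → , . E] has the dot before E: add [E → . x P], [E → . , f], [E → . P P]
  [E → . P P] has the dot before P: add [P → . ,], [P → . , E], [P → . x x], [P → . P x ,]

GOTO = { [E → . , f], [E → . P P], [E → . x P], [P → , . E], [P → , .], [P → . , E], [P → . ,], [P → . P x ,], [P → . x x] }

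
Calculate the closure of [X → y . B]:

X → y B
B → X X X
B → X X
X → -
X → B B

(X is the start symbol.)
To compute CLOSURE, for each item [A → α.Bβ] where B is a non-terminal, add [B → .γ] for all productions B → γ; repeat for the newly added items until nothing changes.

Start with: [X → y . B]
  [X → y . B] has the dot before B: add [B → . X X X], [B → . X X]
  [B → . X X X] has the dot before X: add [X → . y B], [X → . -], [X → . B B]
No further items can be added.

CLOSURE = { [B → . X X X], [B → . X X], [X → . -], [X → . B B], [X → . y B], [X → y . B] }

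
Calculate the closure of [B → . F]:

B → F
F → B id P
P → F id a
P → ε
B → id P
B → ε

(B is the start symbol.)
{ [B → . F], [B → . id P], [B → .], [F → . B id P] }

Start with: [B → . F]
  [B → . F] has the dot before F: add [F → . B id P]
  [F → . B id P] has the dot before B: add [B → . id P], [B → .]
No further items can be added.

CLOSURE = { [B → . F], [B → . id P], [B → .], [F → . B id P] }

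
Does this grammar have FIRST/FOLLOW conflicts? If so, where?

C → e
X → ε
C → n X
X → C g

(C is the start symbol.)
No FIRST/FOLLOW conflicts.

A FIRST/FOLLOW conflict occurs when a non-terminal N has a nullable alternative N → β (β ⇒* ε) and another alternative N → α with FIRST(α) ∩ FOLLOW(N) ≠ ∅: on such a lookahead the parser cannot decide between expanding α and letting N vanish via β.

Nullable non-terminals: X.
FIRST sets used below: FIRST(C) = { 'e', 'n' }

X: nullable alternative(s) X → ε; FOLLOW(X) = { $, 'g' }
  X → ε: FIRST \ {ε} = { } — this is the only nullable alternative, skip
  X → C g: FIRST \ {ε} = { 'e', 'n' } — disjoint from FOLLOW(X)

C has no nullable alternative, so no FIRST/FOLLOW check is needed there.

No FIRST/FOLLOW conflicts found.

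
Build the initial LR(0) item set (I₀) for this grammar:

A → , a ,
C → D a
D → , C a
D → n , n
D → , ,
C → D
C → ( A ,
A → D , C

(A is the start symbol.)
{ [A → . , a ,], [A → . D , C], [A' → . A], [D → . , ,], [D → . , C a], [D → . n , n] }

First, augment the grammar with A' → A
I₀ = CLOSURE({ [A' → . A] }):
  [A' → . A] has the dot before A: add [A → . , a ,], [A → . D , C]
  [A → . D , C] has the dot before D: add [D → . , C a], [D → . n , n], [D → . , ,]
No further items can be added.

I₀ = { [A → . , a ,], [A → . D , C], [A' → . A], [D → . , ,], [D → . , C a], [D → . n , n] }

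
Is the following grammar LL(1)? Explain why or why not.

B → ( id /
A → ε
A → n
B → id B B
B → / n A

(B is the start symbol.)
Yes, the grammar is LL(1).

A grammar is LL(1) if for each non-terminal N with multiple productions, the predict sets of those productions are pairwise disjoint, where PREDICT(N → α) = (FIRST(α) \ {ε}) ∪ (FOLLOW(N) if α ⇒* ε).

Relevant sets:
  FOLLOW(A) = { $, '(', '/', 'id' }

For B:
  PREDICT(B → '(' id '/') = { '(' }
  PREDICT(B → id B B) = { 'id' }
  PREDICT(B → '/' n A) = { '/' }
For A:
  PREDICT(A → ε) = { $, '(', '/', 'id' }
  PREDICT(A → n) = { 'n' }

All predict sets are disjoint. The grammar IS LL(1).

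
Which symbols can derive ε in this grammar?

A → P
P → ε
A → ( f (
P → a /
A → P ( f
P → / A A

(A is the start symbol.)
{ 'A', 'P' }

A non-terminal is nullable if it can derive ε (the empty string): either it has an ε-production, or it has a production whose right-hand side consists entirely of nullable non-terminals.

ε-productions: P → ε
So P is immediately nullable.
A → P: every symbol on the right is nullable, so A is nullable too.
Every non-terminal is now nullable.
Nullable = { 'A', 'P' }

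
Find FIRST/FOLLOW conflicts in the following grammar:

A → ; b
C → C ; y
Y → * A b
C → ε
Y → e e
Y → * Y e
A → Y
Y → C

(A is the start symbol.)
A FIRST/FOLLOW conflict occurs when a non-terminal N has a nullable alternative N → β (β ⇒* ε) and another alternative N → α with FIRST(α) ∩ FOLLOW(N) ≠ ∅: on such a lookahead the parser cannot decide between expanding α and letting N vanish via β.

Nullable non-terminals: A, C, Y.
FIRST sets used below: FIRST(Y) = { '*', ';', 'e', ε }, FIRST(C) = { ';', ε }

A: nullable alternative(s) A → Y; FOLLOW(A) = { $, 'b' }
  A → ; b: FIRST \ {ε} = { ';' } — disjoint from FOLLOW(A)
  A → Y: FIRST \ {ε} = { '*', ';', 'e' } — this is the only nullable alternative, skip

C: nullable alternative(s) C → ε; FOLLOW(C) = { $, ';', 'b', 'e' }
  C → C ; y: FIRST \ {ε} = { ';' } — overlaps FOLLOW(C) on { ';' }: CONFLICT
  C → ε: FIRST \ {ε} = { } — this is the only nullable alternative, skip

Y: nullable alternative(s) Y → C; FOLLOW(Y) = { $, 'b', 'e' }
  Y → * A b: FIRST \ {ε} = { '*' } — disjoint from FOLLOW(Y)
  Y → e e: FIRST \ {ε} = { 'e' } — overlaps FOLLOW(Y) on { 'e' }: CONFLICT
  Y → * Y e: FIRST \ {ε} = { '*' } — disjoint from FOLLOW(Y)
  Y → C: FIRST \ {ε} = { ';' } — this is the only nullable alternative, skip

So the grammar has 2 FIRST/FOLLOW conflicts (marked CONFLICT above).

Answer: Yes. C → C ';' y with FOLLOW(C) on { ';' }; Y → e e with FOLLOW(Y) on { 'e' }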